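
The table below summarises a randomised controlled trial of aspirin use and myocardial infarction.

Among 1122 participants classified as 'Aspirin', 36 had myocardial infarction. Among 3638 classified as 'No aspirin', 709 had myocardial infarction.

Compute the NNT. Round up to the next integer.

Risk in treated group = 36/1122 = 0.03209; risk in control = 709/3638 = 0.19489.
Absolute risk reduction = 0.19489 − 0.03209 = 0.16280
NNT = 1 / ARR = 1 / 0.16280 = 6.142 → round up → 7

7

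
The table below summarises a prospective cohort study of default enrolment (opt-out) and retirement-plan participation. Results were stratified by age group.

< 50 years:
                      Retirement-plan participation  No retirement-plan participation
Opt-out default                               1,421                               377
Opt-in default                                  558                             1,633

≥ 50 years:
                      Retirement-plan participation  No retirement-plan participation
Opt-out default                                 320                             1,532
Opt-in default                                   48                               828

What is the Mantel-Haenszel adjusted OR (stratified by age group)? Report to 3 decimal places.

8.518

OR_MH = Σ(aᵢdᵢ/nᵢ) / Σ(bᵢcᵢ/nᵢ), where nᵢ is the stratum total.
Stratum 1 (< 50 years): n = 3989; a·d/n = 1421·1633/3989 = 581.7230; b·c/n = 377·558/3989 = 52.7365
Stratum 2 (≥ 50 years): n = 2728; a·d/n = 320·828/2728 = 97.1261; b·c/n = 1532·48/2728 = 26.9560
OR_MH = (581.7230 + 97.1261) / (52.7365 + 26.9560) = 678.8491 / 79.6925 = 8.51835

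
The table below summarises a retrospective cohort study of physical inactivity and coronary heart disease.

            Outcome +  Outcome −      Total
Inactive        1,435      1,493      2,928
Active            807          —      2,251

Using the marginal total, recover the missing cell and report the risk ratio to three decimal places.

The missing cell is in the unexposed row: 2251 − 807 = 1444.
So a = 1435, b = 1493, c = 807, d = 1444.
RR = [a/(a+b)] / [c/(c+d)] = (1435/2928) / (807/2251) = 0.49010/0.35851 = 1.36704

1.367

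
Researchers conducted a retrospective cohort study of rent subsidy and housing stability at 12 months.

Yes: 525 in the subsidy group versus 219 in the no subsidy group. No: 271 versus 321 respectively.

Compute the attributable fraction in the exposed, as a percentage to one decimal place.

From the description: a = 525, b = 271, c = 219, d = 321.
Risk in exposed = 525/796 = 0.65955; risk in unexposed = 219/540 = 0.40556.
RR = 0.65955/0.40556 = 1.62628
AR% = (RR − 1)/RR × 100 = (1.62628 − 1)/1.62628 × 100 = 38.5101%

38.5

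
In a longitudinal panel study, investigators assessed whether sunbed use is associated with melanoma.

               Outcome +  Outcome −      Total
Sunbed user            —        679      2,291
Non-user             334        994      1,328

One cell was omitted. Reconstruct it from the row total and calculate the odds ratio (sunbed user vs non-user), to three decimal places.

The missing cell is in the exposed row: 2291 − 679 = 1612.
So a = 1612, b = 679, c = 334, d = 994.
OR = (a·d)/(b·c) = (1612 × 994) / (679 × 334) = 1602328 / 226786 = 7.06537

7.065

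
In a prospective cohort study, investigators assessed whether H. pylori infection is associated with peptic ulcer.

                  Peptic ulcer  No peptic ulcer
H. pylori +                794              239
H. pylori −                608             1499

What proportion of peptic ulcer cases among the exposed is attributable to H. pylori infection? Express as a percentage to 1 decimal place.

62.5

Cells: a = 794, b = 239, c = 608, d = 1499.
Risk in exposed = 794/1033 = 0.76864; risk in unexposed = 608/2107 = 0.28856.
RR = 0.76864/0.28856 = 2.66367
AR% = (RR − 1)/RR × 100 = (2.66367 − 1)/2.66367 × 100 = 62.4579%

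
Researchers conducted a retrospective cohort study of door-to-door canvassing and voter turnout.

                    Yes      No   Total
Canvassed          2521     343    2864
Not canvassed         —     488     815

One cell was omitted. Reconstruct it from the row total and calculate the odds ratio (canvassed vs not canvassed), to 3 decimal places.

10.969

The missing cell is in the unexposed row: 815 − 488 = 327.
So a = 2521, b = 343, c = 327, d = 488.
OR = (a·d)/(b·c) = (2521 × 488) / (343 × 327) = 1230248 / 112161 = 10.96859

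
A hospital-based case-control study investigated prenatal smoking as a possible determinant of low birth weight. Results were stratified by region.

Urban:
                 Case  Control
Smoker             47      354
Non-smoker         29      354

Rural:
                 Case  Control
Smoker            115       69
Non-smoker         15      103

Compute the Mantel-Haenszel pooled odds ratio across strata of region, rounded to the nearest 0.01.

3.66

OR_MH = Σ(aᵢdᵢ/nᵢ) / Σ(bᵢcᵢ/nᵢ), where nᵢ is the stratum total.
Stratum 1 (Urban): n = 784; a·d/n = 47·354/784 = 21.2219; b·c/n = 354·29/784 = 13.0944
Stratum 2 (Rural): n = 302; a·d/n = 115·103/302 = 39.2219; b·c/n = 69·15/302 = 3.4272
OR_MH = (21.2219 + 39.2219) / (13.0944 + 3.4272) = 60.4438 / 16.5215 = 3.65848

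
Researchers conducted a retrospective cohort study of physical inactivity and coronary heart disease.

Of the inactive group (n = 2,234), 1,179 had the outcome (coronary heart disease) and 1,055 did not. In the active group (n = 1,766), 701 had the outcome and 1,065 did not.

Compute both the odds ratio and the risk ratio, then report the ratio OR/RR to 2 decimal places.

From the description: a = 1179, b = 1055, c = 701, d = 1065.
OR = (1179·1065)/(1055·701) = 1255635/739555 = 1.69783
Risk in exposed = 1179/2234 = 0.52775; risk in unexposed = 701/1766 = 0.39694; RR = 1.32955
OR/RR = 1.69783 / 1.32955 = 1.27700
The outcome is not rare, so the OR lies further from 1 than the RR.

1.28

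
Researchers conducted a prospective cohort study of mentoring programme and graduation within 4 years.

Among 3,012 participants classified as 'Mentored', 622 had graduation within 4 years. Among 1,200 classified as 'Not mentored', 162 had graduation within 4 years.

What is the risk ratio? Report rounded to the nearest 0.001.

From the description: a = 622, b = 2390, c = 162, d = 1038.
Risk in exposed = 622/3012 = 0.20651; risk in unexposed = 162/1200 = 0.13500.
RR = 0.20651 / 0.13500 = 1.52968
The risk among the exposed is 1.53 times that among the unexposed.

1.530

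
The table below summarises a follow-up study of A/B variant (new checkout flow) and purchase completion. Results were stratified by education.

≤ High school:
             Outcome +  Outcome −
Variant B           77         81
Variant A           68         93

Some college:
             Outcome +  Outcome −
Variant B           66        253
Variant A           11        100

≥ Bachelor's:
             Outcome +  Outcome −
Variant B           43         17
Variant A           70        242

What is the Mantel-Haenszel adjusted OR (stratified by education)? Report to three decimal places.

OR_MH = Σ(aᵢdᵢ/nᵢ) / Σ(bᵢcᵢ/nᵢ), where nᵢ is the stratum total.
Stratum 1 (≤ High school): n = 319; a·d/n = 77·93/319 = 22.4483; b·c/n = 81·68/319 = 17.2665
Stratum 2 (Some college): n = 430; a·d/n = 66·100/430 = 15.3488; b·c/n = 253·11/430 = 6.4721
Stratum 3 (≥ Bachelor's): n = 372; a·d/n = 43·242/372 = 27.9731; b·c/n = 17·70/372 = 3.1989
OR_MH = (22.4483 + 15.3488 + 27.9731) / (17.2665 + 6.4721 + 3.1989) = 65.7702 / 26.9375 = 2.44159

2.442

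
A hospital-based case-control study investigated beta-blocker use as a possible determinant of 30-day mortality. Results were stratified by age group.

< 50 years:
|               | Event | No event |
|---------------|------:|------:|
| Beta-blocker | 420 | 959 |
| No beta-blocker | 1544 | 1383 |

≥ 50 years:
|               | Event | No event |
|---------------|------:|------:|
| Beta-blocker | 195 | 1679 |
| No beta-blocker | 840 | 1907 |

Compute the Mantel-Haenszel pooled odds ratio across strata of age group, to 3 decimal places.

OR_MH = Σ(aᵢdᵢ/nᵢ) / Σ(bᵢcᵢ/nᵢ), where nᵢ is the stratum total.
Stratum 1 (< 50 years): n = 4306; a·d/n = 420·1383/4306 = 134.8955; b·c/n = 959·1544/4306 = 343.8681
Stratum 2 (≥ 50 years): n = 4621; a·d/n = 195·1907/4621 = 80.4728; b·c/n = 1679·840/4621 = 305.2067
OR_MH = (134.8955 + 80.4728) / (343.8681 + 305.2067) = 215.3683 / 649.0748 = 0.33181

0.332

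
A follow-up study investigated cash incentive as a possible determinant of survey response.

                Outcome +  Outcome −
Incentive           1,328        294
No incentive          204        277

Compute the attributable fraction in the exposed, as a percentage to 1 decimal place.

48.2

Cells: a = 1328, b = 294, c = 204, d = 277.
Risk in exposed = 1328/1622 = 0.81874; risk in unexposed = 204/481 = 0.42412.
RR = 0.81874/0.42412 = 1.93047
AR% = (RR − 1)/RR × 100 = (1.93047 − 1)/1.93047 × 100 = 48.1990%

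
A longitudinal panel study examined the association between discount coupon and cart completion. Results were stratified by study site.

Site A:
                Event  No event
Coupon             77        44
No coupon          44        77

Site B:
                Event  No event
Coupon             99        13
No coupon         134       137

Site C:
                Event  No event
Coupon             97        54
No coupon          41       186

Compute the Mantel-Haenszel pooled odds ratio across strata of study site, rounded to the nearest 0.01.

5.85

OR_MH = Σ(aᵢdᵢ/nᵢ) / Σ(bᵢcᵢ/nᵢ), where nᵢ is the stratum total.
Stratum 1 (Site A): n = 242; a·d/n = 77·77/242 = 24.5000; b·c/n = 44·44/242 = 8.0000
Stratum 2 (Site B): n = 383; a·d/n = 99·137/383 = 35.4125; b·c/n = 13·134/383 = 4.5483
Stratum 3 (Site C): n = 378; a·d/n = 97·186/378 = 47.7302; b·c/n = 54·41/378 = 5.8571
OR_MH = (24.5000 + 35.4125 + 47.7302) / (8.0000 + 4.5483 + 5.8571) = 107.6427 / 18.4054 = 5.84842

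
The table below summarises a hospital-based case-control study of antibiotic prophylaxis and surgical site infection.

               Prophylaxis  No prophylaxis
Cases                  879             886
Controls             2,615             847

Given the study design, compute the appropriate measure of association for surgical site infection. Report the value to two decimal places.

Reading the table with exposure as columns: a = 879 (Prophylaxis, case), b = 2615 (Prophylaxis, non-case), c = 886 (No prophylaxis, case), d = 847.
This is a hospital-based case-control study: participants were sampled on outcome status, so risks in the source population cannot be estimated directly — relative risk is not valid here. The odds ratio is the appropriate measure.
OR = (a·d)/(b·c) = (879 × 847) / (2615 × 886) = 744513 / 2316890 = 0.32134

0.32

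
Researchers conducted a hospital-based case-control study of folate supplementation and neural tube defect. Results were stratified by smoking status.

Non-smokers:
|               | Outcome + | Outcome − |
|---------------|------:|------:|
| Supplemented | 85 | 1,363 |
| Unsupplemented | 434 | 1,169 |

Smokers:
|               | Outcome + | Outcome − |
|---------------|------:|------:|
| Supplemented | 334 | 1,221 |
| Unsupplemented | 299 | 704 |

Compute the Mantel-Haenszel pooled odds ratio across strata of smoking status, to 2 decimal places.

0.37

OR_MH = Σ(aᵢdᵢ/nᵢ) / Σ(bᵢcᵢ/nᵢ), where nᵢ is the stratum total.
Stratum 1 (Non-smokers): n = 3051; a·d/n = 85·1169/3051 = 32.5680; b·c/n = 1363·434/3051 = 193.8846
Stratum 2 (Smokers): n = 2558; a·d/n = 334·704/2558 = 91.9218; b·c/n = 1221·299/2558 = 142.7205
OR_MH = (32.5680 + 91.9218) / (193.8846 + 142.7205) = 124.4898 / 336.6051 = 0.36984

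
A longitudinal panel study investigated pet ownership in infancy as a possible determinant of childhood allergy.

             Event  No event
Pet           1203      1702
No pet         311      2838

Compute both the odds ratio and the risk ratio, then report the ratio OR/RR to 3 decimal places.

1.538

Cells: a = 1203, b = 1702, c = 311, d = 2838.
OR = (1203·2838)/(1702·311) = 3414114/529322 = 6.44998
Risk in exposed = 1203/2905 = 0.41411; risk in unexposed = 311/3149 = 0.09876; RR = 4.19307
OR/RR = 6.44998 / 4.19307 = 1.53825
The outcome is not rare, so the OR lies further from 1 than the RR.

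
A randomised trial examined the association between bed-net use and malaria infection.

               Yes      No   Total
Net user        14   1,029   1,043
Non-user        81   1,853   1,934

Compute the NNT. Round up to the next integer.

Risk in treated group = 14/1043 = 0.01342; risk in control = 81/1934 = 0.04188.
Absolute risk reduction = 0.04188 − 0.01342 = 0.02846
NNT = 1 / ARR = 1 / 0.02846 = 35.138 → round up → 36

36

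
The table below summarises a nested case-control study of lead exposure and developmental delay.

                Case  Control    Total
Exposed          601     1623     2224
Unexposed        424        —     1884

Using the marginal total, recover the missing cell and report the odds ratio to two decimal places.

1.28

The missing cell is in the unexposed row: 1884 − 424 = 1460.
So a = 601, b = 1623, c = 424, d = 1460.
OR = (a·d)/(b·c) = (601 × 1460) / (1623 × 424) = 877460 / 688152 = 1.27510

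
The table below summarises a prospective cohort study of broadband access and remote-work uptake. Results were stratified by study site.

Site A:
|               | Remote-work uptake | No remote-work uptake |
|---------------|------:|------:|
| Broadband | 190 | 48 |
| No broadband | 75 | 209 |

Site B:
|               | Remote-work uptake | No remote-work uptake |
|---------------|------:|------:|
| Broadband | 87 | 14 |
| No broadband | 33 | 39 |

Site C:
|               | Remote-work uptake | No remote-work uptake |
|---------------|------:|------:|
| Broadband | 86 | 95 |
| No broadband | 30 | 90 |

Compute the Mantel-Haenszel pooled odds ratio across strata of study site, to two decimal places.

6.38

OR_MH = Σ(aᵢdᵢ/nᵢ) / Σ(bᵢcᵢ/nᵢ), where nᵢ is the stratum total.
Stratum 1 (Site A): n = 522; a·d/n = 190·209/522 = 76.0728; b·c/n = 48·75/522 = 6.8966
Stratum 2 (Site B): n = 173; a·d/n = 87·39/173 = 19.6127; b·c/n = 14·33/173 = 2.6705
Stratum 3 (Site C): n = 301; a·d/n = 86·90/301 = 25.7143; b·c/n = 95·30/301 = 9.4684
OR_MH = (76.0728 + 19.6127 + 25.7143) / (6.8966 + 2.6705 + 9.4684) = 121.3998 / 19.0355 = 6.37754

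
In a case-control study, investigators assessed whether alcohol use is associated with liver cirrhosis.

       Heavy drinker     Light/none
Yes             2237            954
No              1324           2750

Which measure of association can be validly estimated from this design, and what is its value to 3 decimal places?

4.870

Reading the table with exposure as columns: a = 2237 (Heavy drinker, case), b = 1324 (Heavy drinker, non-case), c = 954 (Light/none, case), d = 2750.
This is a case-control study: participants were sampled on outcome status, so risks in the source population cannot be estimated directly — relative risk is not valid here. The odds ratio is the appropriate measure.
OR = (a·d)/(b·c) = (2237 × 2750) / (1324 × 954) = 6151750 / 1263096 = 4.87037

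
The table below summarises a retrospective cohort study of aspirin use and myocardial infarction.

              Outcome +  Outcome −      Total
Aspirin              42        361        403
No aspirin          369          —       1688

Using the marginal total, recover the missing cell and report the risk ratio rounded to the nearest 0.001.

The missing cell is in the unexposed row: 1688 − 369 = 1319.
So a = 42, b = 361, c = 369, d = 1319.
RR = [a/(a+b)] / [c/(c+d)] = (42/403) / (369/1688) = 0.10422/0.21860 = 0.47675

0.477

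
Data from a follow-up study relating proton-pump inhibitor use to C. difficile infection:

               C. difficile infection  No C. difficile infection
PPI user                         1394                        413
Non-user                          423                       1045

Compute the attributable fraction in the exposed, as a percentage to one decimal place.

62.6

Cells: a = 1394, b = 413, c = 423, d = 1045.
Risk in exposed = 1394/1807 = 0.77144; risk in unexposed = 423/1468 = 0.28815.
RR = 0.77144/0.28815 = 2.67726
AR% = (RR − 1)/RR × 100 = (2.67726 − 1)/2.67726 × 100 = 62.6484%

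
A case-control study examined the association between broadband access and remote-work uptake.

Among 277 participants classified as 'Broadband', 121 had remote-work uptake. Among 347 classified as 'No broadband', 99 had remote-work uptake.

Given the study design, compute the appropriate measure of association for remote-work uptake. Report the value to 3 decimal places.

From the description: a = 121, b = 156, c = 99, d = 248.
This is a case-control study: participants were sampled on outcome status, so risks in the source population cannot be estimated directly — relative risk is not valid here. The odds ratio is the appropriate measure.
OR = (a·d)/(b·c) = (121 × 248) / (156 × 99) = 30008 / 15444 = 1.94302

1.943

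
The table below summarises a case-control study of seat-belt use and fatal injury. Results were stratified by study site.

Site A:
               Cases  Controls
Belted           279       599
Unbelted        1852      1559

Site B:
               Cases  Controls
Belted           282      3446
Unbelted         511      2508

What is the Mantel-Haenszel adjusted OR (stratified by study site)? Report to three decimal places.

OR_MH = Σ(aᵢdᵢ/nᵢ) / Σ(bᵢcᵢ/nᵢ), where nᵢ is the stratum total.
Stratum 1 (Site A): n = 4289; a·d/n = 279·1559/4289 = 101.4131; b·c/n = 599·1852/4289 = 258.6496
Stratum 2 (Site B): n = 6747; a·d/n = 282·2508/6747 = 104.8253; b·c/n = 3446·511/6747 = 260.9910
OR_MH = (101.4131 + 104.8253) / (258.6496 + 260.9910) = 206.2384 / 519.6405 = 0.39689

0.397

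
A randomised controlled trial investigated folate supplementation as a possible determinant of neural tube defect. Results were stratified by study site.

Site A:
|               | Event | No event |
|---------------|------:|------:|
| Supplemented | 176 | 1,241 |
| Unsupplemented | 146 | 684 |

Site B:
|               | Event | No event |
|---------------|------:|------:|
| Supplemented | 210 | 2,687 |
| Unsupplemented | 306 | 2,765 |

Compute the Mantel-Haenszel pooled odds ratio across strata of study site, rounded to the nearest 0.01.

0.69

OR_MH = Σ(aᵢdᵢ/nᵢ) / Σ(bᵢcᵢ/nᵢ), where nᵢ is the stratum total.
Stratum 1 (Site A): n = 2247; a·d/n = 176·684/2247 = 53.5754; b·c/n = 1241·146/2247 = 80.6346
Stratum 2 (Site B): n = 5968; a·d/n = 210·2765/5968 = 97.2939; b·c/n = 2687·306/5968 = 137.7718
OR_MH = (53.5754 + 97.2939) / (80.6346 + 137.7718) = 150.8693 / 218.4064 = 0.69077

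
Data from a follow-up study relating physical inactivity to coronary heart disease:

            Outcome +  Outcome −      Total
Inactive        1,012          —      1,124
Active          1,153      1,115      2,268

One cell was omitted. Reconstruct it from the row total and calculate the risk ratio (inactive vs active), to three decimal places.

1.771

The missing cell is in the exposed row: 1124 − 1012 = 112.
So a = 1012, b = 112, c = 1153, d = 1115.
RR = [a/(a+b)] / [c/(c+d)] = (1012/1124) / (1153/2268) = 0.90036/0.50838 = 1.77104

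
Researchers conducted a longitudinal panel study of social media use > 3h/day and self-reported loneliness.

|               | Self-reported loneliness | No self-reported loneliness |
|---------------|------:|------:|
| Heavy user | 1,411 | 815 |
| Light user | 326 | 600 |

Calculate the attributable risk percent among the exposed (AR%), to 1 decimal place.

44.5

Cells: a = 1411, b = 815, c = 326, d = 600.
Risk in exposed = 1411/2226 = 0.63387; risk in unexposed = 326/926 = 0.35205.
RR = 0.63387/0.35205 = 1.80051
AR% = (RR − 1)/RR × 100 = (1.80051 − 1)/1.80051 × 100 = 44.4601%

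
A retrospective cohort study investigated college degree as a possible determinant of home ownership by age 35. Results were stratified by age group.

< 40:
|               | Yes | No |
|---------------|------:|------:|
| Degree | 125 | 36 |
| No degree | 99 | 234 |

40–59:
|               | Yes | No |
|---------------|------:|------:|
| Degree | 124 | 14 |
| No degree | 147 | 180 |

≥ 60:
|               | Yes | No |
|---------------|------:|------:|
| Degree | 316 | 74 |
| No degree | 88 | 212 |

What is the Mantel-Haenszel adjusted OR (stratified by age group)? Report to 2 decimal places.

9.69

OR_MH = Σ(aᵢdᵢ/nᵢ) / Σ(bᵢcᵢ/nᵢ), where nᵢ is the stratum total.
Stratum 1 (< 40): n = 494; a·d/n = 125·234/494 = 59.2105; b·c/n = 36·99/494 = 7.2146
Stratum 2 (40–59): n = 465; a·d/n = 124·180/465 = 48.0000; b·c/n = 14·147/465 = 4.4258
Stratum 3 (≥ 60): n = 690; a·d/n = 316·212/690 = 97.0899; b·c/n = 74·88/690 = 9.4377
OR_MH = (59.2105 + 48.0000 + 97.0899) / (7.2146 + 4.4258 + 9.4377) = 204.3004 / 21.0781 = 9.69256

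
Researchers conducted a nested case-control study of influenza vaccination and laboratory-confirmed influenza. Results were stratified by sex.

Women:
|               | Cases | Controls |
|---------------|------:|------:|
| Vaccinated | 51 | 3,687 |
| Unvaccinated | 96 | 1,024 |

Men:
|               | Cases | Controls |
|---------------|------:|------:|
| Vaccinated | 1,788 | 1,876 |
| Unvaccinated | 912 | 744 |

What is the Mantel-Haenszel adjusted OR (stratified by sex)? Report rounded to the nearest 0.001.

0.661

OR_MH = Σ(aᵢdᵢ/nᵢ) / Σ(bᵢcᵢ/nᵢ), where nᵢ is the stratum total.
Stratum 1 (Women): n = 4858; a·d/n = 51·1024/4858 = 10.7501; b·c/n = 3687·96/4858 = 72.8596
Stratum 2 (Men): n = 5320; a·d/n = 1788·744/5320 = 250.0511; b·c/n = 1876·912/5320 = 321.6000
OR_MH = (10.7501 + 250.0511) / (72.8596 + 321.6000) = 260.8012 / 394.4596 = 0.66116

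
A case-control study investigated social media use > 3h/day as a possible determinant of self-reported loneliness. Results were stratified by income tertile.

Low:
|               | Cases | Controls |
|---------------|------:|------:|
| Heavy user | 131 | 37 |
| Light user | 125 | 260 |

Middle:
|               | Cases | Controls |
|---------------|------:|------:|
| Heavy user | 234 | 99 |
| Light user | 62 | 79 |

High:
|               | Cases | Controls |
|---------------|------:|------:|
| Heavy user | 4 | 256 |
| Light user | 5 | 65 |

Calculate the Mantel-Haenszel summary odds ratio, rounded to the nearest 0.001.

4.024

OR_MH = Σ(aᵢdᵢ/nᵢ) / Σ(bᵢcᵢ/nᵢ), where nᵢ is the stratum total.
Stratum 1 (Low): n = 553; a·d/n = 131·260/553 = 61.5913; b·c/n = 37·125/553 = 8.3635
Stratum 2 (Middle): n = 474; a·d/n = 234·79/474 = 39.0000; b·c/n = 99·62/474 = 12.9494
Stratum 3 (High): n = 330; a·d/n = 4·65/330 = 0.7879; b·c/n = 256·5/330 = 3.8788
OR_MH = (61.5913 + 39.0000 + 0.7879) / (8.3635 + 12.9494 + 3.8788) = 101.3792 / 25.1916 = 4.02432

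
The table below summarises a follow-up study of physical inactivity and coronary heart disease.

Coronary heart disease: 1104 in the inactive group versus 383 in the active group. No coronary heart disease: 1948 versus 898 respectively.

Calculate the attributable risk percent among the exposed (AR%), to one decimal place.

From the description: a = 1104, b = 1948, c = 383, d = 898.
Risk in exposed = 1104/3052 = 0.36173; risk in unexposed = 383/1281 = 0.29899.
RR = 0.36173/0.29899 = 1.20986
AR% = (RR − 1)/RR × 100 = (1.20986 − 1)/1.20986 × 100 = 17.3458%

17.3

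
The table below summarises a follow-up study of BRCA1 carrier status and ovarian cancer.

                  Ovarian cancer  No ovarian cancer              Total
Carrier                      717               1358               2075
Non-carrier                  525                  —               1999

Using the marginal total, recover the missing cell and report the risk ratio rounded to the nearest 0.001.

The missing cell is in the unexposed row: 1999 − 525 = 1474.
So a = 717, b = 1358, c = 525, d = 1474.
RR = [a/(a+b)] / [c/(c+d)] = (717/2075) / (525/1999) = 0.34554/0.26263 = 1.31569

1.316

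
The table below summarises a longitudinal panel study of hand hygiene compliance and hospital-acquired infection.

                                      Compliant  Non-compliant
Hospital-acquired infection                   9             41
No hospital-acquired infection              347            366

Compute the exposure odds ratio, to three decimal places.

Reading the table with exposure as columns: a = 9 (Compliant, case), b = 347 (Compliant, non-case), c = 41 (Non-compliant, case), d = 366.
OR = (a·d)/(b·c) = (9 × 366) / (347 × 41) = 3294 / 14227 = 0.23153
Exposure is associated with lower odds of hospital-acquired infection (OR = 0.23 < 1).

0.232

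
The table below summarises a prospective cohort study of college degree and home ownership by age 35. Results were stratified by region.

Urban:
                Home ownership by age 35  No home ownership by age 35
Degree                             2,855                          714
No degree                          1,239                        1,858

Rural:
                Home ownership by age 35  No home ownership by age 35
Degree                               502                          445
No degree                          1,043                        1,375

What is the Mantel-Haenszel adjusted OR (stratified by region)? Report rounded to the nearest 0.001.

3.698

OR_MH = Σ(aᵢdᵢ/nᵢ) / Σ(bᵢcᵢ/nᵢ), where nᵢ is the stratum total.
Stratum 1 (Urban): n = 6666; a·d/n = 2855·1858/6666 = 795.7681; b·c/n = 714·1239/6666 = 132.7102
Stratum 2 (Rural): n = 3365; a·d/n = 502·1375/3365 = 205.1263; b·c/n = 445·1043/3365 = 137.9302
OR_MH = (795.7681 + 205.1263) / (132.7102 + 137.9302) = 1000.8944 / 270.6403 = 3.69825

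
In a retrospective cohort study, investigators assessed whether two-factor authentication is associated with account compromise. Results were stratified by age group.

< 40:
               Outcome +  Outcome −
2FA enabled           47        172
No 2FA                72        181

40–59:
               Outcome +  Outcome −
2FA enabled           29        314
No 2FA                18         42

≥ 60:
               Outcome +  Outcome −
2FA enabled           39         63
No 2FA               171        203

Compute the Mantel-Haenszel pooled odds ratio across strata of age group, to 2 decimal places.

0.60

OR_MH = Σ(aᵢdᵢ/nᵢ) / Σ(bᵢcᵢ/nᵢ), where nᵢ is the stratum total.
Stratum 1 (< 40): n = 472; a·d/n = 47·181/472 = 18.0233; b·c/n = 172·72/472 = 26.2373
Stratum 2 (40–59): n = 403; a·d/n = 29·42/403 = 3.0223; b·c/n = 314·18/403 = 14.0248
Stratum 3 (≥ 60): n = 476; a·d/n = 39·203/476 = 16.6324; b·c/n = 63·171/476 = 22.6324
OR_MH = (18.0233 + 3.0223 + 16.6324) / (26.2373 + 14.0248 + 22.6324) = 37.6780 / 62.8945 = 0.59907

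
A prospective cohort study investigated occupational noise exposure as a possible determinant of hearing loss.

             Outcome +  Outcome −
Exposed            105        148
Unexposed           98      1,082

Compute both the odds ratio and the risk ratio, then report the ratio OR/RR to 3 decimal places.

1.567

Cells: a = 105, b = 148, c = 98, d = 1082.
OR = (105·1082)/(148·98) = 113610/14504 = 7.83301
Risk in exposed = 105/253 = 0.41502; risk in unexposed = 98/1180 = 0.08305; RR = 4.99718
OR/RR = 7.83301 / 4.99718 = 1.56749
The outcome is not rare, so the OR lies further from 1 than the RR.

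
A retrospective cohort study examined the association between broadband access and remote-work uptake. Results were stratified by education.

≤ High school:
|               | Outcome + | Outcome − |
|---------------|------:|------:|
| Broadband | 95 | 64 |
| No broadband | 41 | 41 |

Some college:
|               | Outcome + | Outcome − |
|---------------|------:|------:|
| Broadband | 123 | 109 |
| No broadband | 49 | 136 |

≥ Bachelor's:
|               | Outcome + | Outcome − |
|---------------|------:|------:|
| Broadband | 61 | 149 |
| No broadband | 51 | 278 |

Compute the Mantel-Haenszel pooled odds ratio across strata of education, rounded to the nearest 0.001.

2.321

OR_MH = Σ(aᵢdᵢ/nᵢ) / Σ(bᵢcᵢ/nᵢ), where nᵢ is the stratum total.
Stratum 1 (≤ High school): n = 241; a·d/n = 95·41/241 = 16.1618; b·c/n = 64·41/241 = 10.8880
Stratum 2 (Some college): n = 417; a·d/n = 123·136/417 = 40.1151; b·c/n = 109·49/417 = 12.8082
Stratum 3 (≥ Bachelor's): n = 539; a·d/n = 61·278/539 = 31.4620; b·c/n = 149·51/539 = 14.0983
OR_MH = (16.1618 + 40.1151 + 31.4620) / (10.8880 + 12.8082 + 14.0983) = 87.7389 / 37.7945 = 2.32148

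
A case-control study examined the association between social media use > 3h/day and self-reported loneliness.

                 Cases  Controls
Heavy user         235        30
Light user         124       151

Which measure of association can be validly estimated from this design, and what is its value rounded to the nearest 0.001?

9.539

Cells: a = 235, b = 30, c = 124, d = 151.
This is a case-control study: participants were sampled on outcome status, so risks in the source population cannot be estimated directly — relative risk is not valid here. The odds ratio is the appropriate measure.
OR = (a·d)/(b·c) = (235 × 151) / (30 × 124) = 35485 / 3720 = 9.53898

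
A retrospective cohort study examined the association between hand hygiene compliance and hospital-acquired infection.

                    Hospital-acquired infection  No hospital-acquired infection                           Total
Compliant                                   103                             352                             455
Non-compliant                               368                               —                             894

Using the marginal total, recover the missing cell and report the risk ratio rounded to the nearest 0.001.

The missing cell is in the unexposed row: 894 − 368 = 526.
So a = 103, b = 352, c = 368, d = 526.
RR = [a/(a+b)] / [c/(c+d)] = (103/455) / (368/894) = 0.22637/0.41163 = 0.54994

0.550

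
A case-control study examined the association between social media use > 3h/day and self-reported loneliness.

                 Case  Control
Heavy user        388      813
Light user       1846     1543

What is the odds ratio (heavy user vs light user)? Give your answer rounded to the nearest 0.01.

0.40

Cells: a = 388, b = 813, c = 1846, d = 1543.
OR = (a·d)/(b·c) = (388 × 1543) / (813 × 1846) = 598684 / 1500798 = 0.39891
Exposure is associated with lower odds of self-reported loneliness (OR = 0.40 < 1).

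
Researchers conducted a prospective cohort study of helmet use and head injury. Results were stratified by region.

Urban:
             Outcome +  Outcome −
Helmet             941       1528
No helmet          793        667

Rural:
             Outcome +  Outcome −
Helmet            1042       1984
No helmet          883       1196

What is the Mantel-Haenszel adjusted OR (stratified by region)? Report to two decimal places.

0.62

OR_MH = Σ(aᵢdᵢ/nᵢ) / Σ(bᵢcᵢ/nᵢ), where nᵢ is the stratum total.
Stratum 1 (Urban): n = 3929; a·d/n = 941·667/3929 = 159.7473; b·c/n = 1528·793/3929 = 308.4001
Stratum 2 (Rural): n = 5105; a·d/n = 1042·1196/5105 = 244.1199; b·c/n = 1984·883/5105 = 343.1679
OR_MH = (159.7473 + 244.1199) / (308.4001 + 343.1679) = 403.8671 / 651.5680 = 0.61984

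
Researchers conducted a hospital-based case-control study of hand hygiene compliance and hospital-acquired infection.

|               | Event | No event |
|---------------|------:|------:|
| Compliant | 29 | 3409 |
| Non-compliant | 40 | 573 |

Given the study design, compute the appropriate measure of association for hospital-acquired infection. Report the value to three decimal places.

0.122

Cells: a = 29, b = 3409, c = 40, d = 573.
This is a hospital-based case-control study: participants were sampled on outcome status, so risks in the source population cannot be estimated directly — relative risk is not valid here. The odds ratio is the appropriate measure.
OR = (a·d)/(b·c) = (29 × 573) / (3409 × 40) = 16617 / 136360 = 0.12186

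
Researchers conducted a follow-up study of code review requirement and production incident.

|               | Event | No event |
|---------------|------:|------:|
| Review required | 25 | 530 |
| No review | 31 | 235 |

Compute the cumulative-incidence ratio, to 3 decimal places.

0.387

Cells: a = 25, b = 530, c = 31, d = 235.
Risk in exposed = 25/555 = 0.04505; risk in unexposed = 31/266 = 0.11654.
RR = 0.04505 / 0.11654 = 0.38652
The risk is 61% lower among the exposed than among the unexposed.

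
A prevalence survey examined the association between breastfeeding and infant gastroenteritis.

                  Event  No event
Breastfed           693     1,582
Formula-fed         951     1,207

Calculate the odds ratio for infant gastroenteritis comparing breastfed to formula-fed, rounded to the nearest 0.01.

Cells: a = 693, b = 1582, c = 951, d = 1207.
OR = (a·d)/(b·c) = (693 × 1207) / (1582 × 951) = 836451 / 1504482 = 0.55597
Exposure is associated with lower odds of infant gastroenteritis (OR = 0.56 < 1).

0.56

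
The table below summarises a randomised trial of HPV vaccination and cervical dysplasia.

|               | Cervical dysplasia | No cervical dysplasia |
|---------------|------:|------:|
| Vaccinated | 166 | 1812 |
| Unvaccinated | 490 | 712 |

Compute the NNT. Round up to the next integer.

Risk in treated group = 166/1978 = 0.08392; risk in control = 490/1202 = 0.40765.
Absolute risk reduction = 0.40765 − 0.08392 = 0.32373
NNT = 1 / ARR = 1 / 0.32373 = 3.089 → round up → 4

4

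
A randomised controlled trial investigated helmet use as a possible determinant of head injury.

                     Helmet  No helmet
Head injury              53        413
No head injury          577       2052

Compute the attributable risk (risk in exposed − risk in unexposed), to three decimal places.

Reading the table with exposure as columns: a = 53 (Helmet, case), b = 577 (Helmet, non-case), c = 413 (No helmet, case), d = 2052.
Risk in exposed = 53/630 = 0.084127; risk in unexposed = 413/2465 = 0.167546.
Risk difference = 0.084127 − 0.167546 = -0.083419

-0.083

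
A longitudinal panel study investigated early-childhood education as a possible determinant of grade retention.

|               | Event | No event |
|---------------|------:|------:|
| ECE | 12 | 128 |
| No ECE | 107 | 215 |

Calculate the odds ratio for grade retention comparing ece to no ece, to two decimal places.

0.19

Cells: a = 12, b = 128, c = 107, d = 215.
OR = (a·d)/(b·c) = (12 × 215) / (128 × 107) = 2580 / 13696 = 0.18838
Exposure is associated with lower odds of grade retention (OR = 0.19 < 1).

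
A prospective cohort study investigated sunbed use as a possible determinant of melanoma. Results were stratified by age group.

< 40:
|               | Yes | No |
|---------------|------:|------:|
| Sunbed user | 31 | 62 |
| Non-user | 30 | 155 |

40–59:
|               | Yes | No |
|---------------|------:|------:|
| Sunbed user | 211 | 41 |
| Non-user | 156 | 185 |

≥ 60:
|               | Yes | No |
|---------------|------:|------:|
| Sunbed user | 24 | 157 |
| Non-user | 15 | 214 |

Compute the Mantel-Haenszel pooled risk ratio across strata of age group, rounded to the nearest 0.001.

RR_MH = Σ(aᵢ·n₀ᵢ/nᵢ) / Σ(cᵢ·n₁ᵢ/nᵢ), with n₁ᵢ = aᵢ+bᵢ (exposed), n₀ᵢ = cᵢ+dᵢ (unexposed), nᵢ = n₁ᵢ+n₀ᵢ.
Stratum 1 (< 40): n₁ = 93, n₀ = 185, n = 278; a·n₀/n = 31·185/278 = 20.6295; c·n₁/n = 30·93/278 = 10.0360
Stratum 2 (40–59): n₁ = 252, n₀ = 341, n = 593; a·n₀/n = 211·341/593 = 121.3339; c·n₁/n = 156·252/593 = 66.2934
Stratum 3 (≥ 60): n₁ = 181, n₀ = 229, n = 410; a·n₀/n = 24·229/410 = 13.4049; c·n₁/n = 15·181/410 = 6.6220
RR_MH = (20.6295 + 121.3339 + 13.4049) / (10.0360 + 66.2934 + 6.6220) = 155.3683 / 82.9513 = 1.87300

1.873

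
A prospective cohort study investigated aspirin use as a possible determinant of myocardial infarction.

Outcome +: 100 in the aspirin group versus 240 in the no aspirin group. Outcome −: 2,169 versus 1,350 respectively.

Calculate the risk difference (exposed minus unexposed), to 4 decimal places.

-0.1069

From the description: a = 100, b = 2169, c = 240, d = 1350.
Risk in exposed = 100/2269 = 0.044072; risk in unexposed = 240/1590 = 0.150943.
Risk difference = 0.044072 − 0.150943 = -0.106871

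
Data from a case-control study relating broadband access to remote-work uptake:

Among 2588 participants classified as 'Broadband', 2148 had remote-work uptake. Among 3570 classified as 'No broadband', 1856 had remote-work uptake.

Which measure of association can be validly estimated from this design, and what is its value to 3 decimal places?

From the description: a = 2148, b = 440, c = 1856, d = 1714.
This is a case-control study: participants were sampled on outcome status, so risks in the source population cannot be estimated directly — relative risk is not valid here. The odds ratio is the appropriate measure.
OR = (a·d)/(b·c) = (2148 × 1714) / (440 × 1856) = 3681672 / 816640 = 4.50832

4.508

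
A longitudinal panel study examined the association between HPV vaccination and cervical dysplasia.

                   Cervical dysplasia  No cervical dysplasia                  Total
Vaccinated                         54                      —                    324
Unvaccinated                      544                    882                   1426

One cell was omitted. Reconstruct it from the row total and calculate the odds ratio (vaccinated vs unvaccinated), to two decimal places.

The missing cell is in the exposed row: 324 − 54 = 270.
So a = 54, b = 270, c = 544, d = 882.
OR = (a·d)/(b·c) = (54 × 882) / (270 × 544) = 47628 / 146880 = 0.32426

0.32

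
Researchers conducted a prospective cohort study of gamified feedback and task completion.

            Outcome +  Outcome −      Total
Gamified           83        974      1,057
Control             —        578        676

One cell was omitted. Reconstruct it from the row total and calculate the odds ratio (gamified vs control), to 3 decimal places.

The missing cell is in the unexposed row: 676 − 578 = 98.
So a = 83, b = 974, c = 98, d = 578.
OR = (a·d)/(b·c) = (83 × 578) / (974 × 98) = 47974 / 95452 = 0.50260

0.503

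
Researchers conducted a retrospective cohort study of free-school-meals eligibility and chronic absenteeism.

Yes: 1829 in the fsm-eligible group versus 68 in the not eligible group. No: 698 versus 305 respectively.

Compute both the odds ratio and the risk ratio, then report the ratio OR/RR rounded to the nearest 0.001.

From the description: a = 1829, b = 698, c = 68, d = 305.
OR = (1829·305)/(698·68) = 557845/47464 = 11.75301
Risk in exposed = 1829/2527 = 0.72378; risk in unexposed = 68/373 = 0.18231; RR = 3.97016
OR/RR = 11.75301 / 3.97016 = 2.96033
The outcome is not rare, so the OR lies further from 1 than the RR.

2.960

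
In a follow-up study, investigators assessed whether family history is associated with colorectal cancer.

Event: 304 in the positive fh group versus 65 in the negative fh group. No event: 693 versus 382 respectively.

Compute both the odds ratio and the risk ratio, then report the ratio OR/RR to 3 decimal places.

1.229

From the description: a = 304, b = 693, c = 65, d = 382.
OR = (304·382)/(693·65) = 116128/45045 = 2.57804
Risk in exposed = 304/997 = 0.30491; risk in unexposed = 65/447 = 0.14541; RR = 2.09688
OR/RR = 2.57804 / 2.09688 = 1.22947
The outcome is not rare, so the OR lies further from 1 than the RR.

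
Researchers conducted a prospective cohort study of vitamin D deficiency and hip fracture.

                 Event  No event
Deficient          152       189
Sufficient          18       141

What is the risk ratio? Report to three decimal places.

Cells: a = 152, b = 189, c = 18, d = 141.
Risk in exposed = 152/341 = 0.44575; risk in unexposed = 18/159 = 0.11321.
RR = 0.44575 / 0.11321 = 3.93744
The risk among the exposed is 3.94 times that among the unexposed.

3.937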